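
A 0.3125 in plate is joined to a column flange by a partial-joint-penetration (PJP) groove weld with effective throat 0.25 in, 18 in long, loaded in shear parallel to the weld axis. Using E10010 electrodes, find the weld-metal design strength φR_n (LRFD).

φR_n ≈ 202 kips

E100XX → F_EXX = 100 ksi.
Effective throat (given) t_e = 0.25 in.
A_we = 0.25 × 18 = 4.5 in².
F_nw = 0.6 F_EXX = 60 ksi.
φR_n = 0.75 × 60 × 4.5 = 202.5 kips.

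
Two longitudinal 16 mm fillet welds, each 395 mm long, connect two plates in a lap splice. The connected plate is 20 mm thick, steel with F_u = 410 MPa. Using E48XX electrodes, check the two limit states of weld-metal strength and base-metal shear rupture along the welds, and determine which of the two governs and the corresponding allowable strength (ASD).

R_n/Ω ≈ 1290 kN (weld metal governs)

E48XX → F_EXX = 480 MPa.
t_e = 0.707 × 16 = 11.31 mm; L = 790 mm.
Weld metal: R_n/Ω = (1/2.0) × 0.6 × 480 × 11.31 × 790 × 10⁻³ = 1287 kN.
Base metal (shear rupture): R_n/Ω = (1/2.0) × 0.6 × 410 × 20 × 790 × 10⁻³ = 1943 kN.
Governing: weld metal.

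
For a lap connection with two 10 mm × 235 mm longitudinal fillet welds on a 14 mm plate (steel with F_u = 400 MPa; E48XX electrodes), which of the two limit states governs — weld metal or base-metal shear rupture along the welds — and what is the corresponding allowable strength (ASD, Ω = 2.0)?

R_n/Ω ≈ 478 kN (weld metal governs)

E48XX → F_EXX = 480 MPa.
t_e = 0.707 × 10 = 7.07 mm; L = 470 mm.
Weld metal: R_n/Ω = (1/2.0) × 0.6 × 480 × 7.07 × 470 × 10⁻³ = 478.5 kN.
Base metal (shear rupture): R_n/Ω = (1/2.0) × 0.6 × 400 × 14 × 470 × 10⁻³ = 789.6 kN.
Governing: weld metal.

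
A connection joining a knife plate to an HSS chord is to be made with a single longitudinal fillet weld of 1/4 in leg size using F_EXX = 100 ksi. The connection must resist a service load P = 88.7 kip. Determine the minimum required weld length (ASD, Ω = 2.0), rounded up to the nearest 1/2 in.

Throat t_e = 0.707 × 0.25 = 0.1767 in.
r_n/Ω = (0.6 × 100 × 0.1767) / 2.0 = 5.302 kip/in.
L_req = P / (r_n/Ω) = 88.7 / 5.302 = 16.73 in total.
Round up → use L = 17 in.

L = 17 in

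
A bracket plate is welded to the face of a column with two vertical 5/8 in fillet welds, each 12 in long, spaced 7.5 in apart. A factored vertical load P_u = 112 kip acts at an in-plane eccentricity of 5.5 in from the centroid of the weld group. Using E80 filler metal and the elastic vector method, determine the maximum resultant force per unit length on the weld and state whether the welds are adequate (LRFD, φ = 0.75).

E80XX → F_EXX = 80 ksi.
Total weld length L_w = 24 in. Treat welds as unit-width lines.
Polar moment about centroid: J = 2[d³/12 + d(b/2)²] = 2[12³/12 + 12×3.75²] = 625.5 in³.
Direct shear f_v = P/L_w = 112 / 24 = 4.667 kip/in (vertical).
Torsion M = P·e = 112 × 5.5 = 616 kip·in.
Critical point at (x, y) = (3.75, 6) from centroid. f_tx = M·y/J = 5.909 kip/in; f_ty = M·x/J = 3.693 kip/in.
Resultant f_max = √[f_tx² + (f_v + f_ty)²] = √[5.909² + (4.667 + 3.693)²] = 10.24 kip/in.
Capacity per unit length: φr_n = 0.75 × 0.6 × 80 × (0.707 × 0.625) = 15.91 kip/in.
10.24 ≤ 15.91 → adequate.

f_max ≈ 10.2 kip/in; adequate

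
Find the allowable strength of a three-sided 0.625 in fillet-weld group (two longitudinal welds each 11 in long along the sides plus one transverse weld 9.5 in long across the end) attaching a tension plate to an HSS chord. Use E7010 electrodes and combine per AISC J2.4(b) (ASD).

R_n/Ω ≈ 306 kip

E70XX → F_EXX = 70 ksi.
t_e = 0.707 × 0.625 = 0.4419 in.
R_nwl = 0.6 × 70 × 0.4419 × 22 = 408.3 kip (longitudinal, 2 welds).
R_nwt = 0.6 × 70 × 0.4419 × 9.5 = 176.3 kip (transverse, base value).
(i) R_nwl + R_nwt = 584.6 kip; (ii) 0.85 R_nwl + 1.5 R_nwt = 611.5 kip.
R_n = max = 611.5 kip [governs: (ii)]; R_n/Ω = 305.8 kip.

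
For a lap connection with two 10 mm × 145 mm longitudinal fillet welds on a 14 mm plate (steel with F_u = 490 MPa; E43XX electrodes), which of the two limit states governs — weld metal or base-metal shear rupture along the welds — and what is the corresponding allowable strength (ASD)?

R_n/Ω ≈ 264 kN (weld metal governs)

E43XX → F_EXX = 430 MPa.
t_e = 0.707 × 10 = 7.07 mm; L = 290 mm.
Weld metal: R_n/Ω = (1/2.0) × 0.6 × 430 × 7.07 × 290 × 10⁻³ = 264.5 kN.
Base metal (shear rupture): R_n/Ω = (1/2.0) × 0.6 × 490 × 14 × 290 × 10⁻³ = 596.8 kN.
Governing: weld metal.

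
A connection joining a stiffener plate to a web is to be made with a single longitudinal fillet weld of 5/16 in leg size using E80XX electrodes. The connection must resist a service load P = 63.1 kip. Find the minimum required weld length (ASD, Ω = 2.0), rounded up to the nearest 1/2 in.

L = 12 in

E80XX → F_EXX = 80 ksi.
Throat t_e = 0.707 × 0.3125 = 0.2209 in.
r_n/Ω = (0.6 × 80 × 0.2209) / 2.0 = 5.302 kip/in.
L_req = P / (r_n/Ω) = 63.1 / 5.302 = 11.9 in total.
Round up → use L = 12 in.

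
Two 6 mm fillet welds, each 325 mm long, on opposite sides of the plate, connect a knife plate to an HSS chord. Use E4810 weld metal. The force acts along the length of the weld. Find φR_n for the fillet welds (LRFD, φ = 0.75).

E48XX → F_EXX = 480 MPa.
Effective throat t_e = 0.707 × 6 = 4.242 mm.
Total length L = 650 mm; A_we = 4.242 × 650 = 2757 mm².
F_nw = 0.6 F_EXX = 0.6 × 480 = 288 MPa.
φR_n = 0.75 × 288 × 2757 × 10⁻³ = 595.6 kN.

φR_n ≈ 596 kN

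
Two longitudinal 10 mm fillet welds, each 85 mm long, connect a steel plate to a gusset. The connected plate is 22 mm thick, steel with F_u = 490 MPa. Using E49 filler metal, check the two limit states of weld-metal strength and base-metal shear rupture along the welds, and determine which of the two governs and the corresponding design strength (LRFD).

E49XX → F_EXX = 490 MPa.
t_e = 0.707 × 10 = 7.07 mm; L = 170 mm.
Weld metal: φR_n = 0.75 × 0.6 × 490 × 7.07 × 170 × 10⁻³ = 265 kN.
Base metal (shear rupture): φR_n = 0.75 × 0.6 × 490 × 22 × 170 × 10⁻³ = 824.7 kN.
Governing: weld metal.

φR_n ≈ 265 kN (weld metal governs)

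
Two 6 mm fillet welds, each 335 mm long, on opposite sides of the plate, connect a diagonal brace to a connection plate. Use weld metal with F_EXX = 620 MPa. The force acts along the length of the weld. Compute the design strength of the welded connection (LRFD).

Effective throat t_e = 0.707 × 6 = 4.242 mm.
Total length L = 670 mm; A_we = 4.242 × 670 = 2842 mm².
F_nw = 0.6 F_EXX = 0.6 × 620 = 372 MPa.
φR_n = 0.75 × 372 × 2842 × 10⁻³ = 793 kN.

φR_n ≈ 793 kN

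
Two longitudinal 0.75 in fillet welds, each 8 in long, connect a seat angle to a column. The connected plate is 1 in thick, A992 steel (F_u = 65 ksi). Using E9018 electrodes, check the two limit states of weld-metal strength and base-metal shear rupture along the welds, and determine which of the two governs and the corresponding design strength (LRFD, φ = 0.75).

E90XX → F_EXX = 90 ksi.
t_e = 0.707 × 0.75 = 0.5302 in; L = 16 in.
Weld metal: φR_n = 0.75 × 0.6 × 90 × 0.5302 × 16 = 343.6 kips.
Base metal (shear rupture): φR_n = 0.75 × 0.6 × 65 × 1 × 16 = 468 kips.
Governing: weld metal.

φR_n ≈ 344 kips (weld metal governs)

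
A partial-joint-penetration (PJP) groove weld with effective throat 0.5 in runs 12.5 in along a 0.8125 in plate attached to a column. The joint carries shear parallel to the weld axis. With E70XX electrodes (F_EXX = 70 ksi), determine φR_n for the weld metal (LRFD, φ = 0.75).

φR_n ≈ 197 kips

Effective throat (given) t_e = 0.5 in.
A_we = 0.5 × 12.5 = 6.25 in².
F_nw = 0.6 F_EXX = 42 ksi.
φR_n = 0.75 × 42 × 6.25 = 196.9 kips.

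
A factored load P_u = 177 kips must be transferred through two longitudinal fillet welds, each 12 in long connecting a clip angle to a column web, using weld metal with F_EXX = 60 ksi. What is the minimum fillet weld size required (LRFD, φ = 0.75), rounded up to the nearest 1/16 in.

w = 7/16 in

Total weld length L = 24 in.
Required throat t_e = P_u / (φ × 0.6 F_EXX × L) = 177 / (0.75 × 0.6 × 60 × 24) = 0.2731 in.
Required leg w = t_e / 0.707 = 0.3863 in → use 7/16 in.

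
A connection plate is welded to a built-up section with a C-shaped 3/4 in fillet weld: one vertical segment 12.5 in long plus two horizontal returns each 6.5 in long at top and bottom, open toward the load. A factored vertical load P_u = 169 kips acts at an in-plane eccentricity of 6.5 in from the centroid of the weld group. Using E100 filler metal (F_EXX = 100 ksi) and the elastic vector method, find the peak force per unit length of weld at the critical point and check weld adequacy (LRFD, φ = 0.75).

f_max ≈ 16 kip/in; adequate

Total weld length L_w = 25.5 in. Treat welds as unit-width lines.
Centroid: x̄ = 2×6.5×3.25 / 25.5 = 1.657 in from the vertical weld.
Polar moment about centroid: J = I_x + I_y = [12.5³/12 + 2×6.5×6.25²] + [12.5×1.657² + 2(6.5³/12 + 6.5×1.593²)] = 783.7 in³.
Direct shear f_v = P/L_w = 169 / 25.5 = 6.627 kip/in (vertical).
Torsion M = P·e = 169 × 6.5 = 1098.5 kip·in.
Critical point at (x, y) = (4.843, 6.25) from centroid. f_tx = M·y/J = 8.761 kip/in; f_ty = M·x/J = 6.789 kip/in.
Resultant f_max = √[f_tx² + (f_v + f_ty)²] = √[8.761² + (6.627 + 6.789)²] = 16.02 kip/in.
Capacity per unit length: φr_n = 0.75 × 0.6 × 100 × (0.707 × 0.75) = 23.86 kip/in.
16.02 ≤ 23.86 → adequate.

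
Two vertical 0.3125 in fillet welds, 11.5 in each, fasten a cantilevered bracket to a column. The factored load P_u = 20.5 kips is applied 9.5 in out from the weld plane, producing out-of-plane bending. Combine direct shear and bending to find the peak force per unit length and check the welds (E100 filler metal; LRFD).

E100XX → F_EXX = 100 ksi.
L_w = 2 × 11.5 = 23 in; section modulus (unit throat) S = 2 × L²/6 = 44.08 in².
Direct shear f_v = P/L_w = 20.5/23 = 0.8913 kip/in.
Moment M = P × e = 20.5 × 9.5 = 194.75 kip·in; bending f_b = M/S = 4.418 kip/in.
f_max = √(f_v² + f_b²) = √(0.8913² + 4.418²) = 4.507 kip/in.
φr_n = 0.75 × 0.6 × 100 × (0.707 × 0.3125) = 9.942 kip/in → adequate.

f_max ≈ 4.51 kip/in; adequate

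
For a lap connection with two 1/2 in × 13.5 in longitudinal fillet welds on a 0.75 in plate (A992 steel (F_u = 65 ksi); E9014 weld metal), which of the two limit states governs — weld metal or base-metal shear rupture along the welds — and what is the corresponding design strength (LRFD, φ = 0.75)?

φR_n ≈ 387 kip (weld metal governs)

E90XX → F_EXX = 90 ksi.
t_e = 0.707 × 0.5 = 0.3535 in; L = 27 in.
Weld metal: φR_n = 0.75 × 0.6 × 90 × 0.3535 × 27 = 386.6 kip.
Base metal (shear rupture): φR_n = 0.75 × 0.6 × 65 × 0.75 × 27 = 592.3 kip.
Governing: weld metal.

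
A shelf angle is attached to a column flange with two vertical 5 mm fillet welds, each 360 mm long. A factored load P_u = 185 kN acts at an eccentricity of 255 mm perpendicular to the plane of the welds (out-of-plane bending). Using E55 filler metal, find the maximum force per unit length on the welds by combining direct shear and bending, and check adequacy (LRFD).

f_max ≈ 1120 N/mm; NOT adequate

E55XX → F_EXX = 550 MPa.
L_w = 2 × 360 = 720 mm; section modulus (unit throat) S = 2 × L²/6 = 43200 mm².
Direct shear f_v = P/L_w = 185×10³/720 = 256.9 N/mm.
Moment M = P × e = 185×10³ × 255 = 47175000 N·mm; bending f_b = M/S = 1092 N/mm.
f_max = √(f_v² + f_b²) = √(256.9² + 1092²) = 1122 N/mm.
φr_n = 0.75 × 0.6 × 550 × (0.707 × 5) = 874.9 N/mm → NOT adequate.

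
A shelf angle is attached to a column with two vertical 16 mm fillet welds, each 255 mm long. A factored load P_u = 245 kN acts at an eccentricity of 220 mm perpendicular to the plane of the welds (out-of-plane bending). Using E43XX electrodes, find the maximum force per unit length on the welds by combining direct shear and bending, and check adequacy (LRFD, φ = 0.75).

f_max ≈ 2530 N/mm; NOT adequate

E43XX → F_EXX = 430 MPa.
L_w = 2 × 255 = 510 mm; section modulus (unit throat) S = 2 × L²/6 = 21680 mm².
Direct shear f_v = P/L_w = 245×10³/510 = 480.4 N/mm.
Moment M = P × e = 245×10³ × 220 = 53900000 N·mm; bending f_b = M/S = 2487 N/mm.
f_max = √(f_v² + f_b²) = √(480.4² + 2487²) = 2533 N/mm.
φr_n = 0.75 × 0.6 × 430 × (0.707 × 16) = 2189 N/mm → NOT adequate.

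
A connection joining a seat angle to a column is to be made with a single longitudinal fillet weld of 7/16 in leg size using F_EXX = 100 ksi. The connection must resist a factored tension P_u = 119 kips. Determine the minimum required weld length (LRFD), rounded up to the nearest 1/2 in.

Throat t_e = 0.707 × 0.4375 = 0.3093 in.
φr_n = 0.75 × 0.6 × 100 × 0.3093 = 13.92 kips/in.
L_req = P_u / φr_n = 119 / 13.92 = 8.549 in total.
Round up → use L = 9 in.

L = 9 in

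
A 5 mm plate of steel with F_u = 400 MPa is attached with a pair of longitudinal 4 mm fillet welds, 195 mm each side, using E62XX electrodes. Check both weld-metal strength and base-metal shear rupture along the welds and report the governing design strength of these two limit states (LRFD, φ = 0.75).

E62XX → F_EXX = 620 MPa.
t_e = 0.707 × 4 = 2.828 mm; L = 390 mm.
Weld metal: φR_n = 0.75 × 0.6 × 620 × 2.828 × 390 × 10⁻³ = 307.7 kN.
Base metal (shear rupture): φR_n = 0.75 × 0.6 × 400 × 5 × 390 × 10⁻³ = 351 kN.
Governing: weld metal.

φR_n ≈ 308 kN (weld metal governs)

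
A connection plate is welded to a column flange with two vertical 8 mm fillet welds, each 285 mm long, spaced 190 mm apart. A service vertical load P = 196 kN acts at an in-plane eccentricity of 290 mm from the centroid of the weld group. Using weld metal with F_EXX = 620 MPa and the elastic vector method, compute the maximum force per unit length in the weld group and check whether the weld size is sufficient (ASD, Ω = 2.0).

f_max ≈ 1300 N/mm; NOT adequate

Total weld length L_w = 570 mm. Treat welds as unit-width lines.
Polar moment about centroid: J = 2[d³/12 + d(b/2)²] = 2[285³/12 + 285×95²] = 9002000 mm³.
Direct shear f_v = P/L_w = 196×10³ / 570 = 343.9 N/mm (vertical).
Torsion M = P·e = 196×10³ × 290 = 56840000 N·mm.
Critical point at (x, y) = (95, 142.5) from centroid. f_tx = M·y/J = 899.7 N/mm; f_ty = M·x/J = 599.8 N/mm.
Resultant f_max = √[f_tx² + (f_v + f_ty)²] = √[899.7² + (343.9 + 599.8)²] = 1304 N/mm.
Capacity per unit length: r_n/Ω = (1/2.0) × 0.6 × 620 × (0.707 × 8) = 1052 N/mm.
1304 > 1052 → NOT adequate.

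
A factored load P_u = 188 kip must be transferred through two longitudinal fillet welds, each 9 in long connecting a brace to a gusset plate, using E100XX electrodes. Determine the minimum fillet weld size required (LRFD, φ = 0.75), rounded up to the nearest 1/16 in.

w = 3/8 in

E100XX → F_EXX = 100 ksi.
Total weld length L = 18 in.
Required throat t_e = P_u / (φ × 0.6 F_EXX × L) = 188 / (0.75 × 0.6 × 100 × 18) = 0.2321 in.
Required leg w = t_e / 0.707 = 0.3283 in → use 3/8 in.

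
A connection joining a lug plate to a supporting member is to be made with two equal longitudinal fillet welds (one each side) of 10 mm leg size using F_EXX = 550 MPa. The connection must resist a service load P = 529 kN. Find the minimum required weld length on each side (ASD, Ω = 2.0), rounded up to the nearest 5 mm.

Throat t_e = 0.707 × 10 = 7.07 mm.
r_n/Ω = (0.6 × 550 × 7.07) / 2.0 = 1167 N/mm = 1.167 kN/mm.
L_req = P / (r_n/Ω) = 529 / 1.167 = 453.5 mm total.
Per side: 453.5 / 2 = 226.7 mm.
Round up → use L = 230 mm on each side.

L = 230 mm on each side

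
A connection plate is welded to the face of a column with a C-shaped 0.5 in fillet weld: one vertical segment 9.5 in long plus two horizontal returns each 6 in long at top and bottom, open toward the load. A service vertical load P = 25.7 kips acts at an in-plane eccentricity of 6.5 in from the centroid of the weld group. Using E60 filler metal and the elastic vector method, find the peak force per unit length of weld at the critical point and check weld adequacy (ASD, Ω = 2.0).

f_max ≈ 3.44 kip/in; adequate

E60XX → F_EXX = 60 ksi.
Total weld length L_w = 21.5 in. Treat welds as unit-width lines.
Centroid: x̄ = 2×6×3 / 21.5 = 1.674 in from the vertical weld.
Polar moment about centroid: J = I_x + I_y = [9.5³/12 + 2×6×4.75²] + [9.5×1.674² + 2(6³/12 + 6×1.326²)] = 425.9 in³.
Direct shear f_v = P/L_w = 25.7 / 21.5 = 1.195 kip/in (vertical).
Torsion M = P·e = 25.7 × 6.5 = 167.05 kip·in.
Critical point at (x, y) = (4.326, 4.75) from centroid. f_tx = M·y/J = 1.863 kip/in; f_ty = M·x/J = 1.697 kip/in.
Resultant f_max = √[f_tx² + (f_v + f_ty)²] = √[1.863² + (1.195 + 1.697)²] = 3.44 kip/in.
Capacity per unit length: r_n/Ω = (1/2.0) × 0.6 × 60 × (0.707 × 0.5) = 6.363 kip/in.
3.44 ≤ 6.363 → adequate.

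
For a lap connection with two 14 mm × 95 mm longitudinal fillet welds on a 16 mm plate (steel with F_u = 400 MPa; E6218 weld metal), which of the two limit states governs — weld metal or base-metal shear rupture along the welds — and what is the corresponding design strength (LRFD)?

E62XX → F_EXX = 620 MPa.
t_e = 0.707 × 14 = 9.898 mm; L = 190 mm.
Weld metal: φR_n = 0.75 × 0.6 × 620 × 9.898 × 190 × 10⁻³ = 524.7 kN.
Base metal (shear rupture): φR_n = 0.75 × 0.6 × 400 × 16 × 190 × 10⁻³ = 547.2 kN.
Governing: weld metal.

φR_n ≈ 525 kN (weld metal governs)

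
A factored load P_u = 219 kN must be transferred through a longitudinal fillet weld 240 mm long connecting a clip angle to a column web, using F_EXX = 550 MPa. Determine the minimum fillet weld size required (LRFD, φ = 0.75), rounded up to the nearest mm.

w = 6 mm

Total weld length L = 240 mm.
Required throat t_e = P_u / (φ × 0.6 F_EXX × L) = 219 / (0.75 × 0.6 × 550 × 240 × 10⁻³) = 3.687 mm.
Required leg w = t_e / 0.707 = 5.215 mm → use 6 mm.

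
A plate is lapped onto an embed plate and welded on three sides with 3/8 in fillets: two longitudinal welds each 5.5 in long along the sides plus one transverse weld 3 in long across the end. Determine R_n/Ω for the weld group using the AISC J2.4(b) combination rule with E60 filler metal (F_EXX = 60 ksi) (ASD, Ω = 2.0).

t_e = 0.707 × 0.375 = 0.2651 in.
R_nwl = 0.6 × 60 × 0.2651 × 11 = 105 kip (longitudinal, 2 welds).
R_nwt = 0.6 × 60 × 0.2651 × 3 = 28.63 kip (transverse, base value).
(i) R_nwl + R_nwt = 133.6 kip; (ii) 0.85 R_nwl + 1.5 R_nwt = 132.2 kip.
R_n = max = 133.6 kip [governs: (i)]; R_n/Ω = 66.81 kip.

R_n/Ω ≈ 66.8 kip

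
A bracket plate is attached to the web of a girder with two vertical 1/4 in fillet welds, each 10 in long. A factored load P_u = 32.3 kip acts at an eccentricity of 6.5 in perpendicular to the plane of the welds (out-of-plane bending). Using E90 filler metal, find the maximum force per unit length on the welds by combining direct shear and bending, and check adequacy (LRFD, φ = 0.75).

f_max ≈ 6.5 kip/in; adequate

E90XX → F_EXX = 90 ksi.
L_w = 2 × 10 = 20 in; section modulus (unit throat) S = 2 × L²/6 = 33.33 in².
Direct shear f_v = P/L_w = 32.3/20 = 1.615 kip/in.
Moment M = P × e = 32.3 × 6.5 = 209.95 kip·in; bending f_b = M/S = 6.298 kip/in.
f_max = √(f_v² + f_b²) = √(1.615² + 6.298²) = 6.502 kip/in.
φr_n = 0.75 × 0.6 × 90 × (0.707 × 0.25) = 7.158 kip/in → adequate.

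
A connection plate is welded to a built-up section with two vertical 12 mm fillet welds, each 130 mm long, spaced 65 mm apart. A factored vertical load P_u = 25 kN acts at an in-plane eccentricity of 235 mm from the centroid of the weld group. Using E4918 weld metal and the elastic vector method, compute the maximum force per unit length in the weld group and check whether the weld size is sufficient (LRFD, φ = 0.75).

f_max ≈ 714 N/mm; adequate

E49XX → F_EXX = 490 MPa.
Total weld length L_w = 260 mm. Treat welds as unit-width lines.
Polar moment about centroid: J = 2[d³/12 + d(b/2)²] = 2[130³/12 + 130×32.5²] = 640800 mm³.
Direct shear f_v = P/L_w = 25×10³ / 260 = 96.15 N/mm (vertical).
Torsion M = P·e = 25×10³ × 235 = 5875000 N·mm.
Critical point at (x, y) = (32.5, 65) from centroid. f_tx = M·y/J = 595.9 N/mm; f_ty = M·x/J = 298 N/mm.
Resultant f_max = √[f_tx² + (f_v + f_ty)²] = √[595.9² + (96.15 + 298)²] = 714.5 N/mm.
Capacity per unit length: φr_n = 0.75 × 0.6 × 490 × (0.707 × 12) = 1871 N/mm.
714.5 ≤ 1871 → adequate.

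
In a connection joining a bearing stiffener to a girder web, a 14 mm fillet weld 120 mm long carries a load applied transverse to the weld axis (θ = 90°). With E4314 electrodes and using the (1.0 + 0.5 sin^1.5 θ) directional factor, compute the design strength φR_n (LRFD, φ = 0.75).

φR_n ≈ 345 kN

E43XX → F_EXX = 430 MPa.
t_e = 0.707 × 14 = 9.898 mm; A_we = 9.898 × 120 = 1188 mm².
Directional factor: 1.0 + 0.5 sin^1.5(90°) = 1.5.
F_nw = 0.6 × 430 × 1.5 = 387 MPa.
φR_n = 0.75 × 387 × 1188 × 10⁻³ = 344.7 kN.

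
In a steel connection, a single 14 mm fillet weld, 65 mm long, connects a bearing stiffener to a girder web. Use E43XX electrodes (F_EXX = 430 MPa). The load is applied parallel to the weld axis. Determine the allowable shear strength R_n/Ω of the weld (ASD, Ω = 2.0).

Effective throat t_e = 0.707 × 14 = 9.898 mm.
Total length L = 65 mm; A_we = 9.898 × 65 = 643.4 mm².
F_nw = 0.6 F_EXX = 0.6 × 430 = 258 MPa.
R_n = 258 × 643.4 × 10⁻³ = 166 kN; R_n/Ω = 166/2.0 = 82.99 kN.

R_n/Ω ≈ 83 kN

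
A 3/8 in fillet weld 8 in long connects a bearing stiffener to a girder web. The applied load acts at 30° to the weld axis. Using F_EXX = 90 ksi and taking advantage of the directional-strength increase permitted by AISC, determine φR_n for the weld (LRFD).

t_e = 0.707 × 0.375 = 0.2651 in; A_we = 0.2651 × 8 = 2.121 in².
Directional factor: 1.0 + 0.5 sin^1.5(30°) = 1.177.
F_nw = 0.6 × 90 × 1.177 = 63.55 ksi.
φR_n = 0.75 × 63.55 × 2.121 = 101.1 kips.

φR_n ≈ 101 kips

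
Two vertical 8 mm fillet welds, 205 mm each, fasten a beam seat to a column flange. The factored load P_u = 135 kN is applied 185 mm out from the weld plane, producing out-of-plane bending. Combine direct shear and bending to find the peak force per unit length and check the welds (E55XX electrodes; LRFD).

E55XX → F_EXX = 550 MPa.
L_w = 2 × 205 = 410 mm; section modulus (unit throat) S = 2 × L²/6 = 14010 mm².
Direct shear f_v = P/L_w = 135×10³/410 = 329.3 N/mm.
Moment M = P × e = 135×10³ × 185 = 24975000 N·mm; bending f_b = M/S = 1783 N/mm.
f_max = √(f_v² + f_b²) = √(329.3² + 1783²) = 1813 N/mm.
φr_n = 0.75 × 0.6 × 550 × (0.707 × 8) = 1400 N/mm → NOT adequate.

f_max ≈ 1810 N/mm; NOT adequate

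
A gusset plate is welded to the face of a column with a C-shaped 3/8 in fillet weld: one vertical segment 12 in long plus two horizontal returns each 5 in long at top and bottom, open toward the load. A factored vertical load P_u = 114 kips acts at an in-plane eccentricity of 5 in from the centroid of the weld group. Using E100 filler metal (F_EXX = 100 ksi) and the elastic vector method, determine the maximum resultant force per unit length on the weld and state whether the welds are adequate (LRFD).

Total weld length L_w = 22 in. Treat welds as unit-width lines.
Centroid: x̄ = 2×5×2.5 / 22 = 1.136 in from the vertical weld.
Polar moment about centroid: J = I_x + I_y = [12³/12 + 2×5×6²] + [12×1.136² + 2(5³/12 + 5×1.364²)] = 558.9 in³.
Direct shear f_v = P/L_w = 114 / 22 = 5.182 kip/in (vertical).
Torsion M = P·e = 114 × 5 = 570 kip·in.
Critical point at (x, y) = (3.864, 6) from centroid. f_tx = M·y/J = 6.119 kip/in; f_ty = M·x/J = 3.94 kip/in.
Resultant f_max = √[f_tx² + (f_v + f_ty)²] = √[6.119² + (5.182 + 3.94)²] = 10.98 kip/in.
Capacity per unit length: φr_n = 0.75 × 0.6 × 100 × (0.707 × 0.375) = 11.93 kip/in.
10.98 ≤ 11.93 → adequate.

f_max ≈ 11 kip/in; adequate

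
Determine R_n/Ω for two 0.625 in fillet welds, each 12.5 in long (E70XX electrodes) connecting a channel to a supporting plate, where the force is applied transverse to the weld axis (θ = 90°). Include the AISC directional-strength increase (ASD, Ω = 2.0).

R_n/Ω ≈ 348 kips

E70XX → F_EXX = 70 ksi.
t_e = 0.707 × 0.625 = 0.4419 in; A_we = 0.4419 × 25 = 11.05 in².
Directional factor: 1.0 + 0.5 sin^1.5(90°) = 1.5.
F_nw = 0.6 × 70 × 1.5 = 63 ksi.
R_n/Ω = (63 × 11.05) / 2.0 = 348 kips.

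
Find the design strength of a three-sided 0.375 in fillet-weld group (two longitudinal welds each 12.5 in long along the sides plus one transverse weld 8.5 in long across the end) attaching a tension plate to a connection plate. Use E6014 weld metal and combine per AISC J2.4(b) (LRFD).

E60XX → F_EXX = 60 ksi.
t_e = 0.707 × 0.375 = 0.2651 in.
R_nwl = 0.6 × 60 × 0.2651 × 25 = 238.6 kips (longitudinal, 2 welds).
R_nwt = 0.6 × 60 × 0.2651 × 8.5 = 81.13 kips (transverse, base value).
(i) R_nwl + R_nwt = 319.7 kips; (ii) 0.85 R_nwl + 1.5 R_nwt = 324.5 kips.
R_n = max = 324.5 kips [governs: (ii)]; φR_n = 243.4 kips.

φR_n ≈ 243 kips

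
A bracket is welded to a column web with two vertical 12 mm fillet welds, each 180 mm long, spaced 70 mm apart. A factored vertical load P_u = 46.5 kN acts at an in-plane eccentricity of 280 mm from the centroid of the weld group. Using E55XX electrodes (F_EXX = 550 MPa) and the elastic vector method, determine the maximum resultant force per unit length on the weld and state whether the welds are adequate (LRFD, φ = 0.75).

f_max ≈ 944 N/mm; adequate

Total weld length L_w = 360 mm. Treat welds as unit-width lines.
Polar moment about centroid: J = 2[d³/12 + d(b/2)²] = 2[180³/12 + 180×35²] = 1413000 mm³.
Direct shear f_v = P/L_w = 46.5×10³ / 360 = 129.2 N/mm (vertical).
Torsion M = P·e = 46.5×10³ × 280 = 13020000 N·mm.
Critical point at (x, y) = (35, 90) from centroid. f_tx = M·y/J = 829.3 N/mm; f_ty = M·x/J = 322.5 N/mm.
Resultant f_max = √[f_tx² + (f_v + f_ty)²] = √[829.3² + (129.2 + 322.5)²] = 944.3 N/mm.
Capacity per unit length: φr_n = 0.75 × 0.6 × 550 × (0.707 × 12) = 2100 N/mm.
944.3 ≤ 2100 → adequate.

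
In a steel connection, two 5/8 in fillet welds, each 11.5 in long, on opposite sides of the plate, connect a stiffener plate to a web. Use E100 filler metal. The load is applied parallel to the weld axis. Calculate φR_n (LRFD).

E100XX → F_EXX = 100 ksi.
Effective throat t_e = 0.707 × 0.625 = 0.4419 in.
Total length L = 23 in; A_we = 0.4419 × 23 = 10.16 in².
F_nw = 0.6 F_EXX = 0.6 × 100 = 60 ksi.
φR_n = 0.75 × 60 × 10.16 = 457.3 kip.

φR_n ≈ 457 kip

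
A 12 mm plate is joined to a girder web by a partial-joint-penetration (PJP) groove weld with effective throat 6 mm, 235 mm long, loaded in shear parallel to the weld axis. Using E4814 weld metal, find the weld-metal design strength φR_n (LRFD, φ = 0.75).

φR_n ≈ 305 kN

E48XX → F_EXX = 480 MPa.
Effective throat (given) t_e = 6 mm.
A_we = 6 × 235 = 1410 mm².
F_nw = 0.6 F_EXX = 288 MPa.
φR_n = 0.75 × 288 × 1410 × 10⁻³ = 304.6 kN.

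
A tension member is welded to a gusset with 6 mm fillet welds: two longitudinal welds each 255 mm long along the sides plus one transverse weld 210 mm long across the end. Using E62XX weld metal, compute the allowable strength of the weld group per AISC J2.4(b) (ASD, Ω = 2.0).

E62XX → F_EXX = 620 MPa.
t_e = 0.707 × 6 = 4.242 mm.
R_nwl = 0.6 × 620 × 4.242 × 510 × 10⁻³ = 804.8 kN (longitudinal, 2 welds).
R_nwt = 0.6 × 620 × 4.242 × 210 × 10⁻³ = 331.4 kN (transverse, base value).
(i) R_nwl + R_nwt = 1136 kN; (ii) 0.85 R_nwl + 1.5 R_nwt = 1181 kN.
R_n = max = 1181 kN [governs: (ii)]; R_n/Ω = 590.6 kN.

R_n/Ω ≈ 591 kN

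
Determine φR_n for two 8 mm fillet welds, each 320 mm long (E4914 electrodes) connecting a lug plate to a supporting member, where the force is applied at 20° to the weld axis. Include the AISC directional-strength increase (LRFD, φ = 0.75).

φR_n ≈ 878 kN

E49XX → F_EXX = 490 MPa.
t_e = 0.707 × 8 = 5.656 mm; A_we = 5.656 × 640 = 3620 mm².
Directional factor: 1.0 + 0.5 sin^1.5(20°) = 1.1.
F_nw = 0.6 × 490 × 1.1 = 323.4 MPa.
φR_n = 0.75 × 323.4 × 3620 × 10⁻³ = 878 kN.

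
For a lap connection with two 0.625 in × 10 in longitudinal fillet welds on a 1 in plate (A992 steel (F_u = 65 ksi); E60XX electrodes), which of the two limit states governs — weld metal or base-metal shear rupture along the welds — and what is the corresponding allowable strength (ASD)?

R_n/Ω ≈ 159 kips (weld metal governs)

E60XX → F_EXX = 60 ksi.
t_e = 0.707 × 0.625 = 0.4419 in; L = 20 in.
Weld metal: R_n/Ω = (1/2.0) × 0.6 × 60 × 0.4419 × 20 = 159.1 kips.
Base metal (shear rupture): R_n/Ω = (1/2.0) × 0.6 × 65 × 1 × 20 = 390 kips.
Governing: weld metal.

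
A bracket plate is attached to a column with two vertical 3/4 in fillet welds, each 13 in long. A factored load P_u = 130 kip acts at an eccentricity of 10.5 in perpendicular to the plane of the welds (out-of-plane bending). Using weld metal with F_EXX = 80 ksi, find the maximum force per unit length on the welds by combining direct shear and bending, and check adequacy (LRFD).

L_w = 2 × 13 = 26 in; section modulus (unit throat) S = 2 × L²/6 = 56.33 in².
Direct shear f_v = P/L_w = 130/26 = 5 kip/in.
Moment M = P × e = 130 × 10.5 = 1365 kip·in; bending f_b = M/S = 24.23 kip/in.
f_max = √(f_v² + f_b²) = √(5² + 24.23²) = 24.74 kip/in.
φr_n = 0.75 × 0.6 × 80 × (0.707 × 0.75) = 19.09 kip/in → NOT adequate.

f_max ≈ 24.7 kip/in; NOT adequate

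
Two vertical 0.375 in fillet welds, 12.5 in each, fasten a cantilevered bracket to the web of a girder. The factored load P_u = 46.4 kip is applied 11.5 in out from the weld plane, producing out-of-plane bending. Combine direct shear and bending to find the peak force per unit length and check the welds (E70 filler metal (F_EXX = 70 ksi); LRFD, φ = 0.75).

L_w = 2 × 12.5 = 25 in; section modulus (unit throat) S = 2 × L²/6 = 52.08 in².
Direct shear f_v = P/L_w = 46.4/25 = 1.856 kip/in.
Moment M = P × e = 46.4 × 11.5 = 533.6 kip·in; bending f_b = M/S = 10.25 kip/in.
f_max = √(f_v² + f_b²) = √(1.856² + 10.25²) = 10.41 kip/in.
φr_n = 0.75 × 0.6 × 70 × (0.707 × 0.375) = 8.351 kip/in → NOT adequate.

f_max ≈ 10.4 kip/in; NOT adequate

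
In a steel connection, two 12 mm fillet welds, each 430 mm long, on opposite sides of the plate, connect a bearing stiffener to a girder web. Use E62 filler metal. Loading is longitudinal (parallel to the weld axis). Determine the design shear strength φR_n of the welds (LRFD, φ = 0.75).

E62XX → F_EXX = 620 MPa.
Effective throat t_e = 0.707 × 12 = 8.484 mm.
Total length L = 860 mm; A_we = 8.484 × 860 = 7296 mm².
F_nw = 0.6 F_EXX = 0.6 × 620 = 372 MPa.
φR_n = 0.75 × 372 × 7296 × 10⁻³ = 2036 kN.

φR_n ≈ 2040 kN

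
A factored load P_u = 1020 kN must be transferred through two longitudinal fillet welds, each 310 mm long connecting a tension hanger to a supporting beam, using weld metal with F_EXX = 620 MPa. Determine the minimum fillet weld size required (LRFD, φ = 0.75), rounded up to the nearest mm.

Total weld length L = 620 mm.
Required throat t_e = P_u / (φ × 0.6 F_EXX × L) = 1020 / (0.75 × 0.6 × 620 × 620 × 10⁻³) = 5.897 mm.
Required leg w = t_e / 0.707 = 8.34 mm → use 9 mm.

w = 9 mm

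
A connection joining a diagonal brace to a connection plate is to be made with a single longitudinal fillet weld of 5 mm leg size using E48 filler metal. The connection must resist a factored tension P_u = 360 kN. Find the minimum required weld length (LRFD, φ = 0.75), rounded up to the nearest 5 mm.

L = 475 mm

E48XX → F_EXX = 480 MPa.
Throat t_e = 0.707 × 5 = 3.535 mm.
φr_n = 0.75 × 0.6 × 480 × 3.535 × 10⁻³ = 0.7636 kN/mm.
L_req = P_u / φr_n = 360 / 0.7636 = 471.5 mm total.
Round up → use L = 475 mm.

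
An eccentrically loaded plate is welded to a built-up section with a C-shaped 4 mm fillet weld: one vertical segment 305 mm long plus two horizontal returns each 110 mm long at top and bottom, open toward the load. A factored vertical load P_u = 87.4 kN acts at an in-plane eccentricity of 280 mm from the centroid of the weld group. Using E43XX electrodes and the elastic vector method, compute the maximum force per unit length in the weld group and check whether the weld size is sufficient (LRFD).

E43XX → F_EXX = 430 MPa.
Total weld length L_w = 525 mm. Treat welds as unit-width lines.
Centroid: x̄ = 2×110×55 / 525 = 23.05 mm from the vertical weld.
Polar moment about centroid: J = I_x + I_y = [305³/12 + 2×110×152.5²] + [305×23.05² + 2(110³/12 + 110×31.95²)] = 8089000 mm³.
Direct shear f_v = P/L_w = 87.4×10³ / 525 = 166.5 N/mm (vertical).
Torsion M = P·e = 87.4×10³ × 280 = 24472000 N·mm.
Critical point at (x, y) = (86.95, 152.5) from centroid. f_tx = M·y/J = 461.4 N/mm; f_ty = M·x/J = 263.1 N/mm.
Resultant f_max = √[f_tx² + (f_v + f_ty)²] = √[461.4² + (166.5 + 263.1)²] = 630.4 N/mm.
Capacity per unit length: φr_n = 0.75 × 0.6 × 430 × (0.707 × 4) = 547.2 N/mm.
630.4 > 547.2 → NOT adequate.

f_max ≈ 630 N/mm; NOT adequate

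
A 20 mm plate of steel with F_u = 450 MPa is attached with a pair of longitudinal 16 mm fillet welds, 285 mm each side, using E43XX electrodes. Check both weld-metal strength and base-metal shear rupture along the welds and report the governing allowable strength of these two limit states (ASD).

R_n/Ω ≈ 832 kN (weld metal governs)

E43XX → F_EXX = 430 MPa.
t_e = 0.707 × 16 = 11.31 mm; L = 570 mm.
Weld metal: R_n/Ω = (1/2.0) × 0.6 × 430 × 11.31 × 570 × 10⁻³ = 831.8 kN.
Base metal (shear rupture): R_n/Ω = (1/2.0) × 0.6 × 450 × 20 × 570 × 10⁻³ = 1539 kN.
Governing: weld metal.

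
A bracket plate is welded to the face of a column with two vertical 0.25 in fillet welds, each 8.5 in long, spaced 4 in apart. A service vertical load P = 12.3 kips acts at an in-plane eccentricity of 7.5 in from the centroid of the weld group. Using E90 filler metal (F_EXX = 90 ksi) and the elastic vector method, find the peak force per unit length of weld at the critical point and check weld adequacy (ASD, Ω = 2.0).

f_max ≈ 2.93 kip/in; adequate

Total weld length L_w = 17 in. Treat welds as unit-width lines.
Polar moment about centroid: J = 2[d³/12 + d(b/2)²] = 2[8.5³/12 + 8.5×2²] = 170.4 in³.
Direct shear f_v = P/L_w = 12.3 / 17 = 0.7235 kip/in (vertical).
Torsion M = P·e = 12.3 × 7.5 = 92.25 kip·in.
Critical point at (x, y) = (2, 4.25) from centroid. f_tx = M·y/J = 2.301 kip/in; f_ty = M·x/J = 1.083 kip/in.
Resultant f_max = √[f_tx² + (f_v + f_ty)²] = √[2.301² + (0.7235 + 1.083)²] = 2.926 kip/in.
Capacity per unit length: r_n/Ω = (1/2.0) × 0.6 × 90 × (0.707 × 0.25) = 4.772 kip/in.
2.926 ≤ 4.772 → adequate.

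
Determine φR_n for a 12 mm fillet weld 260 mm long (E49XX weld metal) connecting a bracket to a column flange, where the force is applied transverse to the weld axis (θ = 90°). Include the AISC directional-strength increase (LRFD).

φR_n ≈ 730 kN

E49XX → F_EXX = 490 MPa.
t_e = 0.707 × 12 = 8.484 mm; A_we = 8.484 × 260 = 2206 mm².
Directional factor: 1.0 + 0.5 sin^1.5(90°) = 1.5.
F_nw = 0.6 × 490 × 1.5 = 441 MPa.
φR_n = 0.75 × 441 × 2206 × 10⁻³ = 729.6 kN.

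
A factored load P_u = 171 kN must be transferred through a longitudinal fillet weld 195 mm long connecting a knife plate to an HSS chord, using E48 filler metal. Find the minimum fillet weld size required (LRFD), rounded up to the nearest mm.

E48XX → F_EXX = 480 MPa.
Total weld length L = 195 mm.
Required throat t_e = P_u / (φ × 0.6 F_EXX × L) = 171 / (0.75 × 0.6 × 480 × 195 × 10⁻³) = 4.06 mm.
Required leg w = t_e / 0.707 = 5.742 mm → use 6 mm.

w = 6 mm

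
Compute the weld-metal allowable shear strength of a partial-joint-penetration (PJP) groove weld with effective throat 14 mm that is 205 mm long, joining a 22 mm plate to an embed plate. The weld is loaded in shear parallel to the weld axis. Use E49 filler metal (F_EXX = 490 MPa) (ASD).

R_n/Ω ≈ 422 kN

Effective throat (given) t_e = 14 mm.
A_we = 14 × 205 = 2870 mm².
F_nw = 0.6 F_EXX = 294 MPa.
R_n/Ω = (294 × 2870) / 2.0 × 10⁻³ = 421.9 kN.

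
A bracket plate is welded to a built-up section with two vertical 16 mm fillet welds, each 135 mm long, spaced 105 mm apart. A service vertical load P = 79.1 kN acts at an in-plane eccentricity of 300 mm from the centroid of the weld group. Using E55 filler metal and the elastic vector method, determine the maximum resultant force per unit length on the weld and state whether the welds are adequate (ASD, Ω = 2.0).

E55XX → F_EXX = 550 MPa.
Total weld length L_w = 270 mm. Treat welds as unit-width lines.
Polar moment about centroid: J = 2[d³/12 + d(b/2)²] = 2[135³/12 + 135×52.5²] = 1154000 mm³.
Direct shear f_v = P/L_w = 79.1×10³ / 270 = 293 N/mm (vertical).
Torsion M = P·e = 79.1×10³ × 300 = 23730000 N·mm.
Critical point at (x, y) = (52.5, 67.5) from centroid. f_tx = M·y/J = 1388 N/mm; f_ty = M·x/J = 1079 N/mm.
Resultant f_max = √[f_tx² + (f_v + f_ty)²] = √[1388² + (293 + 1079)²] = 1952 N/mm.
Capacity per unit length: r_n/Ω = (1/2.0) × 0.6 × 550 × (0.707 × 16) = 1866 N/mm.
1952 > 1866 → NOT adequate.

f_max ≈ 1950 N/mm; NOT adequate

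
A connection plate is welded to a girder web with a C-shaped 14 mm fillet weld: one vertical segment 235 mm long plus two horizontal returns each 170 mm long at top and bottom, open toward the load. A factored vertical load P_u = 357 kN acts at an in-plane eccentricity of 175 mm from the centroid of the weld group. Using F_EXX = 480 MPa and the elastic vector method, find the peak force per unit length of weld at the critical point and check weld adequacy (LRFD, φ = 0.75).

f_max ≈ 1870 N/mm; adequate

Total weld length L_w = 575 mm. Treat welds as unit-width lines.
Centroid: x̄ = 2×170×85 / 575 = 50.26 mm from the vertical weld.
Polar moment about centroid: J = I_x + I_y = [235³/12 + 2×170×117.5²] + [235×50.26² + 2(170³/12 + 170×34.74²)] = 7598000 mm³.
Direct shear f_v = P/L_w = 357×10³ / 575 = 620.9 N/mm (vertical).
Torsion M = P·e = 357×10³ × 175 = 62475000 N·mm.
Critical point at (x, y) = (119.7, 117.5) from centroid. f_tx = M·y/J = 966.1 N/mm; f_ty = M·x/J = 984.5 N/mm.
Resultant f_max = √[f_tx² + (f_v + f_ty)²] = √[966.1² + (620.9 + 984.5)²] = 1874 N/mm.
Capacity per unit length: φr_n = 0.75 × 0.6 × 480 × (0.707 × 14) = 2138 N/mm.
1874 ≤ 2138 → adequate.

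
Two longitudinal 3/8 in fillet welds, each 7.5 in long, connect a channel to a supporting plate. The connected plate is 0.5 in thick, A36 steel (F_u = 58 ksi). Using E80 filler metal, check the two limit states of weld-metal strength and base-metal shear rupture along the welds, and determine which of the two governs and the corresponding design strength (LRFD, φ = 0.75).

φR_n ≈ 143 kips (weld metal governs)

E80XX → F_EXX = 80 ksi.
t_e = 0.707 × 0.375 = 0.2651 in; L = 15 in.
Weld metal: φR_n = 0.75 × 0.6 × 80 × 0.2651 × 15 = 143.2 kips.
Base metal (shear rupture): φR_n = 0.75 × 0.6 × 58 × 0.5 × 15 = 195.8 kips.
Governing: weld metal.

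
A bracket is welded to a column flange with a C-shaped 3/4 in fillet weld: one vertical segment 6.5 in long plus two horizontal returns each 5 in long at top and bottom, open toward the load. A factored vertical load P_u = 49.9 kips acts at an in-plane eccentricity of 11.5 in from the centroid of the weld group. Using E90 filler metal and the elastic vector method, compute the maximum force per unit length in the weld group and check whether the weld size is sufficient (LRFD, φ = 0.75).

f_max ≈ 18 kip/in; adequate

E90XX → F_EXX = 90 ksi.
Total weld length L_w = 16.5 in. Treat welds as unit-width lines.
Centroid: x̄ = 2×5×2.5 / 16.5 = 1.515 in from the vertical weld.
Polar moment about centroid: J = I_x + I_y = [6.5³/12 + 2×5×3.25²] + [6.5×1.515² + 2(5³/12 + 5×0.9848²)] = 174 in³.
Direct shear f_v = P/L_w = 49.9 / 16.5 = 3.024 kip/in (vertical).
Torsion M = P·e = 49.9 × 11.5 = 573.85 kip·in.
Critical point at (x, y) = (3.485, 3.25) from centroid. f_tx = M·y/J = 10.72 kip/in; f_ty = M·x/J = 11.5 kip/in.
Resultant f_max = √[f_tx² + (f_v + f_ty)²] = √[10.72² + (3.024 + 11.5)²] = 18.05 kip/in.
Capacity per unit length: φr_n = 0.75 × 0.6 × 90 × (0.707 × 0.75) = 21.48 kip/in.
18.05 ≤ 21.48 → adequate.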